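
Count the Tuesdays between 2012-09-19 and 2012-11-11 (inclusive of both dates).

7 Tuesdays

2012-09-19 is a Wednesday.
That's 54 days from start to end, counting both.
54 = 7 × 7 + 5, so there are 7 full weeks plus 5 extra days.
Each full week contributes one Tuesday: 7 so far.
The 5 extra days are Wednesday, Thursday, Friday, Saturday, Sunday — none qualify.
Total: 7 + 0 = 7.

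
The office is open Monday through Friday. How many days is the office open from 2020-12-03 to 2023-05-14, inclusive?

637

2020-12-03 is a Thursday.
From 2020-12-03 to 2023-05-14 is 893 days inclusive.
893 = 7 × 127 + 4, so there are 127 full weeks plus 4 extra days.
Each full week contributes 5 weekdays (Mon–Fri): 127 × 5 = 635.
The 4 extra days are Thursday, Friday, Saturday, Sunday — 2 of them qualify.
Total: 635 + 2 = 637.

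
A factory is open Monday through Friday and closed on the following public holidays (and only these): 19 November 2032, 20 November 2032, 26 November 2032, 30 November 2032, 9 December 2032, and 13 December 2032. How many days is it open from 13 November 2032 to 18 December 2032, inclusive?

20

13 November 2032 is a Saturday.
The range spans 36 days (inclusive of both endpoints).
36 = 7 × 5 + 1, so there are 5 full weeks plus 1 extra day.
Each full week contributes 5 weekdays (Mon–Fri): 5 × 5 = 25.
The 1 extra day is Saturday — none qualify.
Total: 25 + 0 = 25.
Holidays: 19 November 2032 (Fri); 20 November 2032 (Sat); 26 November 2032 (Fri); 30 November 2032 (Tue); 9 December 2032 (Thu); 13 December 2032 (Mon).
5 of the 6 holidays fall on weekdays; the rest are weekends and were already excluded.
Business days: 25 − 5 = 20.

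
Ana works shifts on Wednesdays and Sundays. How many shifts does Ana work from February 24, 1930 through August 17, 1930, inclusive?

February 24, 1930 is a Monday.
That's 175 days from start to end, counting both.
175 = 7 × 25, so the span is exactly 25 full weeks.
Each full week contributes 2 days from the set (Wed, Sun): 25 × 2 = 50.

50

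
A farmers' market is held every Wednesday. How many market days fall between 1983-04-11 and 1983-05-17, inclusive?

1983-04-11 is a Monday.
From 1983-04-11 to 1983-05-17 is 37 days inclusive.
37 = 7 × 5 + 2, so there are 5 full weeks plus 2 extra days.
Each full week contributes one Wednesday: 5 so far.
The 2 extra days are Monday, Tuesday — none qualify.
Total: 5 + 0 = 5.

5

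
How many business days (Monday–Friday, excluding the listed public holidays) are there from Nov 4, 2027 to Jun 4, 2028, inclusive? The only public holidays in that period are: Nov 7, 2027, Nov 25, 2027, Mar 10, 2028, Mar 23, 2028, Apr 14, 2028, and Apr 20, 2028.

Nov 4, 2027 is a Thursday.
From Nov 4, 2027 to Jun 4, 2028 is 214 days inclusive.
214 = 7 × 30 + 4, so there are 30 full weeks plus 4 extra days.
Each full week contributes 5 weekdays (Mon–Fri): 30 × 5 = 150.
The 4 extra days are Thursday, Friday, Saturday, Sunday — 2 of them qualify.
Total: 150 + 2 = 152.
Holidays: Nov 7, 2027 (Sun); Nov 25, 2027 (Thu); Mar 10, 2028 (Fri); Mar 23, 2028 (Thu); Apr 14, 2028 (Fri); Apr 20, 2028 (Thu).
5 of the 6 holidays fall on weekdays; the rest are weekends and were already excluded.
Business days: 152 − 5 = 147.

147 business days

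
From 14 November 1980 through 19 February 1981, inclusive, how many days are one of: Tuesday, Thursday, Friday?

14 November 1980 is a Friday.
The range spans 98 days (inclusive of both endpoints).
98 = 7 × 14, so the span is exactly 14 full weeks.
Each full week contributes 3 days from the set (Tue, Thu, Fri): 14 × 3 = 42.
Total: 42.

42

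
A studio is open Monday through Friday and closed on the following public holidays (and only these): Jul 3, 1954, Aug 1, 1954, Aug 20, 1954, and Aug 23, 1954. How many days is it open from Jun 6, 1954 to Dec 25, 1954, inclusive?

Jun 6, 1954 is a Sunday.
That's 203 days from start to end, counting both.
203 = 7 × 29, so the span is exactly 29 full weeks.
Each full week contributes 5 weekdays (Mon–Fri): 29 × 5 = 145.
Total: 145.
Holidays: Jul 3, 1954 (Sat); Aug 1, 1954 (Sun); Aug 20, 1954 (Fri); Aug 23, 1954 (Mon).
2 of the 4 holidays fall on weekdays; the rest are weekends and were already excluded.
Business days: 145 − 2 = 143.

143 business days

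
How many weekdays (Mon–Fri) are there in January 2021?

21 weekdays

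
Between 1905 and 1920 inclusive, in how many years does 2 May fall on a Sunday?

3

Day of week of May 2 in each year:
1905: Tue, 1906: Wed, 1907: Thu, 1908: Sat, 1909: Sun ✓, 1910: Mon, 1911: Tue, 1912: Thu, 1913: Fri, 1914: Sat, 1915: Sun ✓, 1916: Tue, 1917: Wed, 1918: Thu, 1919: Fri, 1920: Sun ✓
Sundays: 1909, 1915, 1920.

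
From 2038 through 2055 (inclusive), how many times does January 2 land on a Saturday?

4

Day of week of January 2 in each year:
2038: Sat ✓, 2039: Sun, 2040: Mon, 2041: Wed, 2042: Thu, 2043: Fri, 2044: Sat ✓, 2045: Mon, 2046: Tue, 2047: Wed, 2048: Thu, 2049: Sat ✓, 2050: Sun, 2051: Mon, 2052: Tue, 2053: Thu, 2054: Fri, 2055: Sat ✓
Saturdays: 2038, 2044, 2049, 2055.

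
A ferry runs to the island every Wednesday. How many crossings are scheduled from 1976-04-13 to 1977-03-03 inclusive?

1976-04-13 is a Tuesday.
That's 325 days from start to end, counting both.
325 = 7 × 46 + 3, so there are 46 full weeks plus 3 extra days.
Each full week contributes one Wednesday: 46 so far.
The 3 extra days are Tuesday, Wednesday, Thursday — 1 of them qualifies.
Total: 46 + 1 = 47.

47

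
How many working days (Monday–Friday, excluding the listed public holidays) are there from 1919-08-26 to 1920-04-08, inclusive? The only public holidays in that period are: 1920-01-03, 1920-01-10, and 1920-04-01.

1919-08-26 is a Tuesday.
That's 227 days from start to end, counting both.
227 = 7 × 32 + 3, so there are 32 full weeks plus 3 extra days.
Each full week contributes 5 weekdays (Mon–Fri): 32 × 5 = 160.
The 3 extra days are Tue, Wed, Thu — 3 of them qualify.
Total: 160 + 3 = 163.
Holidays: 1920-01-03 (Sat); 1920-01-10 (Sat); 1920-04-01 (Thu).
1 of the 3 holidays fall on weekdays; the rest are weekends and were already excluded.
Business days: 163 − 1 = 162.

162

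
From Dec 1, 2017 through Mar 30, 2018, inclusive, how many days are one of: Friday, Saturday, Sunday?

Dec 1, 2017 is a Friday.
From Dec 1, 2017 to Mar 30, 2018 is 120 days inclusive.
120 = 7 × 17 + 1, so there are 17 full weeks plus 1 extra day.
Each full week contributes 3 days from the set (Fri, Sat, Sun): 17 × 3 = 51.
The 1 extra day is Friday — 1 of them qualifies.
Total: 51 + 1 = 52.

52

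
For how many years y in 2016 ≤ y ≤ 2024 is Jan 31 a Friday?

1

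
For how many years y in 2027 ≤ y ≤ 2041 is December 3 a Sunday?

Day of week of December 3 in each year:
2027: Fri, 2028: Sun ✓, 2029: Mon, 2030: Tue, 2031: Wed, 2032: Fri, 2033: Sat, 2034: Sun ✓, 2035: Mon, 2036: Wed, 2037: Thu, 2038: Fri, 2039: Sat, 2040: Mon, 2041: Tue
Sundays: 2028, 2034.

2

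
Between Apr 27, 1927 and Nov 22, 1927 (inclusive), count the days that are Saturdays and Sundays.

60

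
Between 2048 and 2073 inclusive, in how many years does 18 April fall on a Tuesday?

4

Day of week of April 18 in each year:
2048: Sat, 2049: Sun, 2050: Mon, 2051: Tue ✓, 2052: Thu, 2053: Fri, 2054: Sat, 2055: Sun, 2056: Tue ✓, 2057: Wed, 2058: Thu, 2059: Fri, 2060: Sun, 2061: Mon, 2062: Tue ✓, 2063: Wed, 2064: Fri, 2065: Sat, 2066: Sun, 2067: Mon, 2068: Wed, 2069: Thu, 2070: Fri, 2071: Sat, 2072: Mon, 2073: Tue ✓
Tuesdays: 2051, 2056, 2062, 2073.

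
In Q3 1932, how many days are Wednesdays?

13

July 1, 1932 is a Friday.
From July 1, 1932 to September 30, 1932 is 92 days inclusive.
92 = 7 × 13 + 1, so there are 13 full weeks plus 1 extra day.
Each full week contributes one Wednesday: 13 so far.
The 1 extra day is Fri — none qualify.
Total: 13 + 0 = 13.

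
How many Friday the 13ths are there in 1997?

The 13th falls on a Friday when the month's 13th has weekday Fri.
Jan 13 is Mon; Feb 13 is Thu; Mar 13 is Thu; Apr 13 is Sun; May 13 is Tue; Jun 13 is Fri ✓; Jul 13 is Sun; Aug 13 is Wed; Sep 13 is Sat; Oct 13 is Mon; Nov 13 is Thu; Dec 13 is Sat.
Friday the 13ths: Jun.

1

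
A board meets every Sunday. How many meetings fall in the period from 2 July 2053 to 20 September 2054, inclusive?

64

2 July 2053 is a Wednesday.
The range spans 446 days (inclusive of both endpoints).
446 = 7 × 63 + 5, so there are 63 full weeks plus 5 extra days.
Each full week contributes one Sunday: 63 so far.
The 5 extra days are Wed, Thu, Fri, Sat, Sun — 1 of them qualifies.
Total: 63 + 1 = 64.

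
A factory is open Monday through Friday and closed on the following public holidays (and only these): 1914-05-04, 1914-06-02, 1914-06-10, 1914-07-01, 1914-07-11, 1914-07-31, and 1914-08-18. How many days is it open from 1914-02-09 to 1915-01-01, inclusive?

229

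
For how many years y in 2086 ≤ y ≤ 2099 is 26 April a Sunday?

Day of week of April 26 in each year:
2086: Fri, 2087: Sat, 2088: Mon, 2089: Tue, 2090: Wed, 2091: Thu, 2092: Sat, 2093: Sun ✓, 2094: Mon, 2095: Tue, 2096: Thu, 2097: Fri, 2098: Sat, 2099: Sun ✓
Sundays: 2093, 2099.

2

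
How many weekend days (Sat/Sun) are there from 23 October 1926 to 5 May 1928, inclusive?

23 October 1926 is a Saturday.
The range spans 561 days (inclusive of both endpoints).
561 = 7 × 80 + 1, so there are 80 full weeks plus 1 extra day.
Each full week contributes 2 weekend days (Sat, Sun): 80 × 2 = 160.
The 1 extra day is Saturday — 1 of them qualifies.
Total: 160 + 1 = 161.

161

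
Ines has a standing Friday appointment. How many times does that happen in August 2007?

2007-08-01 is a Wednesday.
The range spans 31 days (inclusive of both endpoints).
31 = 7 × 4 + 3, so there are 4 full weeks plus 3 extra days.
Each full week contributes one Friday: 4 so far.
The 3 extra days are Wed, Thu, Fri — 1 of them qualifies.
Total: 4 + 1 = 5.

5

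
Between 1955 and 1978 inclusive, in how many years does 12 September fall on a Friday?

3

Day of week of September 12 in each year:
1955: Mon, 1956: Wed, 1957: Thu, 1958: Fri ✓, 1959: Sat, 1960: Mon, 1961: Tue, 1962: Wed, 1963: Thu, 1964: Sat, 1965: Sun, 1966: Mon, 1967: Tue, 1968: Thu, 1969: Fri ✓, 1970: Sat, 1971: Sun, 1972: Tue, 1973: Wed, 1974: Thu, 1975: Fri ✓, 1976: Sun, 1977: Mon, 1978: Tue
Fridays: 1958, 1969, 1975.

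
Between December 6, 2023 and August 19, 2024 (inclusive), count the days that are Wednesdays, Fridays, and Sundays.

December 6, 2023 is a Wednesday.
That's 258 days from start to end, counting both.
258 = 7 × 36 + 6, so there are 36 full weeks plus 6 extra days.
Each full week contributes 3 days from the set (Wed, Fri, Sun): 36 × 3 = 108.
The 6 extra days are Wed, Thu, Fri, Sat, Sun, Mon — 3 of them qualify.
Total: 108 + 3 = 111.

111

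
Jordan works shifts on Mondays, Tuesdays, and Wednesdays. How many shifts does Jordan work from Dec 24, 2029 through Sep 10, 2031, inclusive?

Dec 24, 2029 is a Monday.
From Dec 24, 2029 to Sep 10, 2031 is 626 days inclusive.
626 = 7 × 89 + 3, so there are 89 full weeks plus 3 extra days.
Each full week contributes 3 days from the set (Mon, Tue, Wed): 89 × 3 = 267.
The 3 extra days are Monday, Tuesday, Wednesday — 3 of them qualify.
Total: 267 + 3 = 270.

270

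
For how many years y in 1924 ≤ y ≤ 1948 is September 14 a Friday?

3

Day of week of September 14 in each year:
1924: Sun, 1925: Mon, 1926: Tue, 1927: Wed, 1928: Fri ✓, 1929: Sat, 1930: Sun, 1931: Mon, 1932: Wed, 1933: Thu, 1934: Fri ✓, 1935: Sat, 1936: Mon, 1937: Tue, 1938: Wed, 1939: Thu, 1940: Sat, 1941: Sun, 1942: Mon, 1943: Tue, 1944: Thu, 1945: Fri ✓, 1946: Sat, 1947: Sun, 1948: Tue
Fridays: 1928, 1934, 1945.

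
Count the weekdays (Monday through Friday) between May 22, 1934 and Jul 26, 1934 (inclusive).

May 22, 1934 is a Tuesday.
The range spans 66 days (inclusive of both endpoints).
66 = 7 × 9 + 3, so there are 9 full weeks plus 3 extra days.
Each full week contributes 5 weekdays (Mon–Fri): 9 × 5 = 45.
The 3 extra days are Tuesday, Wednesday, Thursday — 3 of them qualify.
Total: 45 + 3 = 48.

48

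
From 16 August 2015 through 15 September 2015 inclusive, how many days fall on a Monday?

5

16 August 2015 is a Sunday.
The range spans 31 days (inclusive of both endpoints).
31 = 7 × 4 + 3, so there are 4 full weeks plus 3 extra days.
Each full week contributes one Monday: 4 so far.
The 3 extra days are Sunday, Monday, Tuesday — 1 of them qualifies.
Total: 4 + 1 = 5.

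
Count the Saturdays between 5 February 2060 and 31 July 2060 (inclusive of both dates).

5 February 2060 is a Thursday.
From 5 February 2060 to 31 July 2060 is 178 days inclusive.
178 = 7 × 25 + 3, so there are 25 full weeks plus 3 extra days.
Each full week contributes one Saturday: 25 so far.
The 3 extra days are Thu, Fri, Sat — 1 of them qualifies.
Total: 25 + 1 = 26.

26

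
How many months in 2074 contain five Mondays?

5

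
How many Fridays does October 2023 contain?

2023-10-01 is a Sunday.
That's 31 days from start to end, counting both.
31 = 7 × 4 + 3, so there are 4 full weeks plus 3 extra days.
Each full week contributes one Friday: 4 so far.
The 3 extra days are Sunday, Monday, Tuesday — none qualify.
Total: 4 + 0 = 4.

4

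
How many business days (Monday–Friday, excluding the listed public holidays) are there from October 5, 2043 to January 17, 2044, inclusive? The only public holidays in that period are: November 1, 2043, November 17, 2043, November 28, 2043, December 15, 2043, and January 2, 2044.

73 business days

October 5, 2043 is a Monday.
That's 105 days from start to end, counting both.
105 = 7 × 15, so the span is exactly 15 full weeks.
Each full week contributes 5 weekdays (Mon–Fri): 15 × 5 = 75.
Total: 75.
Holidays: November 1, 2043 (Sun); November 17, 2043 (Tue); November 28, 2043 (Sat); December 15, 2043 (Tue); January 2, 2044 (Sat).
2 of the 5 holidays fall on weekdays; the rest are weekends and were already excluded.
Business days: 75 − 2 = 73.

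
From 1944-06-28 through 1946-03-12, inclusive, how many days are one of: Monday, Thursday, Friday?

1944-06-28 is a Wednesday.
From 1944-06-28 to 1946-03-12 is 623 days inclusive.
623 = 7 × 89, so the span is exactly 89 full weeks.
Each full week contributes 3 days from the set (Mon, Thu, Fri): 89 × 3 = 267.

267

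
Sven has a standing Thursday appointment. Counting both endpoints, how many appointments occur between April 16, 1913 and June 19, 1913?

April 16, 1913 is a Wednesday.
That's 65 days from start to end, counting both.
65 = 7 × 9 + 2, so there are 9 full weeks plus 2 extra days.
Each full week contributes one Thursday: 9 so far.
The 2 extra days are Wed, Thu — 1 of them qualifies.
Total: 9 + 1 = 10.

10 Thursdays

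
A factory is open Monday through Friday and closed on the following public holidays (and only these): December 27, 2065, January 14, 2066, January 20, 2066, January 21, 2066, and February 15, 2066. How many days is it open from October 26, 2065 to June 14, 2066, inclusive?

162 business days

October 26, 2065 is a Monday.
That's 232 days from start to end, counting both.
232 = 7 × 33 + 1, so there are 33 full weeks plus 1 extra day.
Each full week contributes 5 weekdays (Mon–Fri): 33 × 5 = 165.
The 1 extra day is Monday — 1 of them qualifies.
Total: 165 + 1 = 166.
Holidays: December 27, 2065 (Sun); January 14, 2066 (Thu); January 20, 2066 (Wed); January 21, 2066 (Thu); February 15, 2066 (Mon).
4 of the 5 holidays fall on weekdays; the rest are weekends and were already excluded.
Business days: 166 − 4 = 162.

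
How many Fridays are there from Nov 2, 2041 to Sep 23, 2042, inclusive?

Nov 2, 2041 is a Saturday.
The range spans 326 days (inclusive of both endpoints).
326 = 7 × 46 + 4, so there are 46 full weeks plus 4 extra days.
Each full week contributes one Friday: 46 so far.
The 4 extra days are Sat, Sun, Mon, Tue — none qualify.
Total: 46 + 0 = 46.

46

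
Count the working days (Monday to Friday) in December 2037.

1 December 2037 is a Tuesday.
From 1 December 2037 to 31 December 2037 is 31 days inclusive.
31 = 7 × 4 + 3, so there are 4 full weeks plus 3 extra days.
Each full week contributes 5 weekdays (Mon–Fri): 4 × 5 = 20.
The 3 extra days are Tuesday, Wednesday, Thursday — 3 of them qualify.
Total: 20 + 3 = 23.

23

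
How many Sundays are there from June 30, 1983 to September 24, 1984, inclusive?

65

June 30, 1983 is a Thursday.
That's 453 days from start to end, counting both.
453 = 7 × 64 + 5, so there are 64 full weeks plus 5 extra days.
Each full week contributes one Sunday: 64 so far.
The 5 extra days are Thursday, Friday, Saturday, Sunday, Monday — 1 of them qualifies.
Total: 64 + 1 = 65.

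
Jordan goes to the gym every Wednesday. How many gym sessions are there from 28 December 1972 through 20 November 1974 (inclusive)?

99

28 December 1972 is a Thursday.
From 28 December 1972 to 20 November 1974 is 693 days inclusive.
693 = 7 × 99, so the span is exactly 99 full weeks.
Each full week contributes one Wednesday: 99 so far.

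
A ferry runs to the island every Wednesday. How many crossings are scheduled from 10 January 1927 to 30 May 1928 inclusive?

10 January 1927 is a Monday.
That's 507 days from start to end, counting both.
507 = 7 × 72 + 3, so there are 72 full weeks plus 3 extra days.
Each full week contributes one Wednesday: 72 so far.
The 3 extra days are Mon, Tue, Wed — 1 of them qualifies.
Total: 72 + 1 = 73.

73 Wednesdays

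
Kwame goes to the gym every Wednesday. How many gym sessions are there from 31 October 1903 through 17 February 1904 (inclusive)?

31 October 1903 is a Saturday.
The range spans 110 days (inclusive of both endpoints).
110 = 7 × 15 + 5, so there are 15 full weeks plus 5 extra days.
Each full week contributes one Wednesday: 15 so far.
The 5 extra days are Saturday, Sunday, Monday, Tuesday, Wednesday — 1 of them qualifies.
Total: 15 + 1 = 16.

16 Wednesdays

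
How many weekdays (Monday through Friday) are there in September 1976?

September 1, 1976 is a Wednesday.
That's 30 days from start to end, counting both.
30 = 7 × 4 + 2, so there are 4 full weeks plus 2 extra days.
Each full week contributes 5 weekdays (Mon–Fri): 4 × 5 = 20.
The 2 extra days are Wednesday, Thursday — 2 of them qualify.
Total: 20 + 2 = 22.

22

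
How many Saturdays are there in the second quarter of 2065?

13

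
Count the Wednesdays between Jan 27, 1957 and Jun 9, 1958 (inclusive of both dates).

71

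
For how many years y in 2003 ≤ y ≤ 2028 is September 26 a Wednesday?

3

Day of week of September 26 in each year:
2003: Fri, 2004: Sun, 2005: Mon, 2006: Tue, 2007: Wed ✓, 2008: Fri, 2009: Sat, 2010: Sun, 2011: Mon, 2012: Wed ✓, 2013: Thu, 2014: Fri, 2015: Sat, 2016: Mon, 2017: Tue, 2018: Wed ✓, 2019: Thu, 2020: Sat, 2021: Sun, 2022: Mon, 2023: Tue, 2024: Thu, 2025: Fri, 2026: Sat, 2027: Sun, 2028: Tue
Wednesdays: 2007, 2012, 2018.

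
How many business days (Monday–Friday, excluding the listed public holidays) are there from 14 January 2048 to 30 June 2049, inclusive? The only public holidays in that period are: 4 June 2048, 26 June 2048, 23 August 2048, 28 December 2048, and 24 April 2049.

379 business days

14 January 2048 is a Tuesday.
The range spans 534 days (inclusive of both endpoints).
534 = 7 × 76 + 2, so there are 76 full weeks plus 2 extra days.
Each full week contributes 5 weekdays (Mon–Fri): 76 × 5 = 380.
The 2 extra days are Tuesday, Wednesday — 2 of them qualify.
Total: 380 + 2 = 382.
Holidays: 4 June 2048 (Thu); 26 June 2048 (Fri); 23 August 2048 (Sun); 28 December 2048 (Mon); 24 April 2049 (Sat).
3 of the 5 holidays fall on weekdays; the rest are weekends and were already excluded.
Business days: 382 − 3 = 379.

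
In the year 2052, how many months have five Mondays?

A month has five Mondays exactly when Monday falls within its first (length − 28) days.
Jan: 31 days, starts Mon → 5 of Mon, Tue, Wed ✓
Feb: 29 days, starts Thu → 5 of Thu
Mar: 31 days, starts Fri → 5 of Fri, Sat, Sun
Apr: 30 days, starts Mon → 5 of Mon, Tue ✓
May: 31 days, starts Wed → 5 of Wed, Thu, Fri
Jun: 30 days, starts Sat → 5 of Sat, Sun
Jul: 31 days, starts Mon → 5 of Mon, Tue, Wed ✓
Aug: 31 days, starts Thu → 5 of Thu, Fri, Sat
Sep: 30 days, starts Sun → 5 of Sun, Mon ✓
Oct: 31 days, starts Tue → 5 of Tue, Wed, Thu
Nov: 30 days, starts Fri → 5 of Fri, Sat
Dec: 31 days, starts Sun → 5 of Sun, Mon, Tue ✓
Months with five Mondays: Jan, Apr, Jul, Sep, Dec.

5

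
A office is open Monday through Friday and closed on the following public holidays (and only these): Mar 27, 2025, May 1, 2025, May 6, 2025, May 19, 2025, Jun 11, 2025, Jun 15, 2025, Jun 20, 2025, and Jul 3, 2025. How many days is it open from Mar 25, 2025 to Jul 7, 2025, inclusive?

68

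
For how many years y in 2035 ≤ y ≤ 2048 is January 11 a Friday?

3

Day of week of January 11 in each year:
2035: Thu, 2036: Fri ✓, 2037: Sun, 2038: Mon, 2039: Tue, 2040: Wed, 2041: Fri ✓, 2042: Sat, 2043: Sun, 2044: Mon, 2045: Wed, 2046: Thu, 2047: Fri ✓, 2048: Sat
Fridays: 2036, 2041, 2047.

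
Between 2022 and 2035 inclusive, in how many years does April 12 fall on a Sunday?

1

Day of week of April 12 in each year:
2022: Tue, 2023: Wed, 2024: Fri, 2025: Sat, 2026: Sun ✓, 2027: Mon, 2028: Wed, 2029: Thu, 2030: Fri, 2031: Sat, 2032: Mon, 2033: Tue, 2034: Wed, 2035: Thu
Sundays: 2026.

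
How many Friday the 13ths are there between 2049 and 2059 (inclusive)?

17

Friday-the-13ths by year:
2049: Aug
2050: May
2051: Jan, Oct
2052: Sep, Dec
2053: Jun
2054: Feb, Mar, Nov
2055: Aug
2056: Oct
2057: Apr, Jul
2058: Sep, Dec
2059: Jun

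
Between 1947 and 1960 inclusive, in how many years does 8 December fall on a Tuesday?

Day of week of December 8 in each year:
1947: Mon, 1948: Wed, 1949: Thu, 1950: Fri, 1951: Sat, 1952: Mon, 1953: Tue ✓, 1954: Wed, 1955: Thu, 1956: Sat, 1957: Sun, 1958: Mon, 1959: Tue ✓, 1960: Thu
Tuesdays: 1953, 1959.

2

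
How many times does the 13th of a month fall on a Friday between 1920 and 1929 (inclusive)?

Friday-the-13ths by year:
1920: Feb, Aug
1921: May
1922: Jan, Oct
1923: Apr, Jul
1924: Jun
1925: Feb, Mar, Nov
1926: Aug
1927: May
1928: Jan, Apr, Jul
1929: Sep, Dec

18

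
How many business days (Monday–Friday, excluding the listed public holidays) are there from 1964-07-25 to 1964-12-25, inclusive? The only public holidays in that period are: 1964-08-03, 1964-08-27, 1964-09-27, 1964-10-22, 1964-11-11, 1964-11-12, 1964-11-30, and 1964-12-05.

1964-07-25 is a Saturday.
The range spans 154 days (inclusive of both endpoints).
154 = 7 × 22, so the span is exactly 22 full weeks.
Each full week contributes 5 weekdays (Mon–Fri): 22 × 5 = 110.
Total: 110.
Holidays: 1964-08-03 (Mon); 1964-08-27 (Thu); 1964-09-27 (Sun); 1964-10-22 (Thu); 1964-11-11 (Wed); 1964-11-12 (Thu); 1964-11-30 (Mon); 1964-12-05 (Sat).
6 of the 8 holidays fall on weekdays; the rest are weekends and were already excluded.
Business days: 110 − 6 = 104.

104 business days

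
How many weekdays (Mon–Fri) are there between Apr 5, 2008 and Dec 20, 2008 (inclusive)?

185

Apr 5, 2008 is a Saturday.
From Apr 5, 2008 to Dec 20, 2008 is 260 days inclusive.
260 = 7 × 37 + 1, so there are 37 full weeks plus 1 extra day.
Each full week contributes 5 weekdays (Mon–Fri): 37 × 5 = 185.
The 1 extra day is Saturday — none qualify.
Total: 185 + 0 = 185.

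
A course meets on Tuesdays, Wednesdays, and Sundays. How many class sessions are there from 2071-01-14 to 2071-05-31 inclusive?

59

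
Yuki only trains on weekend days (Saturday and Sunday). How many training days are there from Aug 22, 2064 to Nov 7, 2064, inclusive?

Aug 22, 2064 is a Friday.
From Aug 22, 2064 to Nov 7, 2064 is 78 days inclusive.
78 = 7 × 11 + 1, so there are 11 full weeks plus 1 extra day.
Each full week contributes 2 weekend days (Sat, Sun): 11 × 2 = 22.
The 1 extra day is Fri — none qualify.
Total: 22 + 0 = 22.

22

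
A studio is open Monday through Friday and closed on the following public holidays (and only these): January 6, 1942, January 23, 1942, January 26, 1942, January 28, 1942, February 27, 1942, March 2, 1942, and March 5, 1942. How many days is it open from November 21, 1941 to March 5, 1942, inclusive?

November 21, 1941 is a Friday.
That's 105 days from start to end, counting both.
105 = 7 × 15, so the span is exactly 15 full weeks.
Each full week contributes 5 weekdays (Mon–Fri): 15 × 5 = 75.
Holidays: January 6, 1942 (Tue); January 23, 1942 (Fri); January 26, 1942 (Mon); January 28, 1942 (Wed); February 27, 1942 (Fri); March 2, 1942 (Mon); March 5, 1942 (Thu).
All 7 holidays fall on weekdays, so subtract 7.
Business days: 75 − 7 = 68.

68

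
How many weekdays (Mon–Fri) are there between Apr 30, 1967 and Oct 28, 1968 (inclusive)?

Apr 30, 1967 is a Sunday.
The range spans 548 days (inclusive of both endpoints).
548 = 7 × 78 + 2, so there are 78 full weeks plus 2 extra days.
Each full week contributes 5 weekdays (Mon–Fri): 78 × 5 = 390.
The 2 extra days are Sunday, Monday — 1 of them qualifies.
Total: 390 + 1 = 391.

391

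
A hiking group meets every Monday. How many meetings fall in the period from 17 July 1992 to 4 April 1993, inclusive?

17 July 1992 is a Friday.
From 17 July 1992 to 4 April 1993 is 262 days inclusive.
262 = 7 × 37 + 3, so there are 37 full weeks plus 3 extra days.
Each full week contributes one Monday: 37 so far.
The 3 extra days are Friday, Saturday, Sunday — none qualify.
Total: 37 + 0 = 37.

37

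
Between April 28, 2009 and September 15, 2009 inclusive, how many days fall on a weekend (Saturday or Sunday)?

40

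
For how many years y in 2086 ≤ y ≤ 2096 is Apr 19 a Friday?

Day of week of April 19 in each year:
2086: Fri ✓, 2087: Sat, 2088: Mon, 2089: Tue, 2090: Wed, 2091: Thu, 2092: Sat, 2093: Sun, 2094: Mon, 2095: Tue, 2096: Thu
Fridays: 2086.

1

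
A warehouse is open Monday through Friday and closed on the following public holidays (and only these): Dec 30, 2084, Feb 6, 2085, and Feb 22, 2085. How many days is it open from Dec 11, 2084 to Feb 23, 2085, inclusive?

53

Dec 11, 2084 is a Monday.
The range spans 75 days (inclusive of both endpoints).
75 = 7 × 10 + 5, so there are 10 full weeks plus 5 extra days.
Each full week contributes 5 weekdays (Mon–Fri): 10 × 5 = 50.
The 5 extra days are Mon, Tue, Wed, Thu, Fri — 5 of them qualify.
Total: 50 + 5 = 55.
Holidays: Dec 30, 2084 (Sat); Feb 6, 2085 (Tue); Feb 22, 2085 (Thu).
2 of the 3 holidays fall on weekdays; the rest are weekends and were already excluded.
Business days: 55 − 2 = 53.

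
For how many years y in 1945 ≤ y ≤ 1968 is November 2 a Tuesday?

Day of week of November 2 in each year:
1945: Fri, 1946: Sat, 1947: Sun, 1948: Tue ✓, 1949: Wed, 1950: Thu, 1951: Fri, 1952: Sun, 1953: Mon, 1954: Tue ✓, 1955: Wed, 1956: Fri, 1957: Sat, 1958: Sun, 1959: Mon, 1960: Wed, 1961: Thu, 1962: Fri, 1963: Sat, 1964: Mon, 1965: Tue ✓, 1966: Wed, 1967: Thu, 1968: Sat
Tuesdays: 1948, 1954, 1965.

3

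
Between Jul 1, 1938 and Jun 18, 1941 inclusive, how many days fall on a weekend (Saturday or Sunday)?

310

Jul 1, 1938 is a Friday.
That's 1084 days from start to end, counting both.
1084 = 7 × 154 + 6, so there are 154 full weeks plus 6 extra days.
Each full week contributes 2 weekend days (Sat, Sun): 154 × 2 = 308.
The 6 extra days are Friday, Saturday, Sunday, Monday, Tuesday, Wednesday — 2 of them qualify.
Total: 308 + 2 = 310.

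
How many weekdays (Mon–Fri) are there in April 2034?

Apr 1, 2034 is a Saturday.
The range spans 30 days (inclusive of both endpoints).
30 = 7 × 4 + 2, so there are 4 full weeks plus 2 extra days.
Each full week contributes 5 weekdays (Mon–Fri): 4 × 5 = 20.
The 2 extra days are Saturday, Sunday — none qualify.
Total: 20 + 0 = 20.

20 weekdays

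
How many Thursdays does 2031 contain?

January 1, 2031 is a Wednesday.
The range spans 365 days (inclusive of both endpoints).
365 = 7 × 52 + 1, so there are 52 full weeks plus 1 extra day.
Each full week contributes one Thursday: 52 so far.
The 1 extra day is Wednesday — none qualify.
Total: 52 + 0 = 52.

52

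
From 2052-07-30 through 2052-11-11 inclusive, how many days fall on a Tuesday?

2052-07-30 is a Tuesday.
From 2052-07-30 to 2052-11-11 is 105 days inclusive.
105 = 7 × 15, so the span is exactly 15 full weeks.
Each full week contributes one Tuesday: 15 so far.
Total: 15.

15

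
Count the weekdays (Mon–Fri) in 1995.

260

January 1, 1995 is a Sunday.
That's 365 days from start to end, counting both.
365 = 7 × 52 + 1, so there are 52 full weeks plus 1 extra day.
Each full week contributes 5 weekdays (Mon–Fri): 52 × 5 = 260.
The 1 extra day is Sun — none qualify.
Total: 260 + 0 = 260.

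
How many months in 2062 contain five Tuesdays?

A month has five Tuesdays exactly when Tuesday falls within its first (length − 28) days.
Jan: 31 days, starts Sun → 5 of Sun, Mon, Tue ✓
Feb: 28 days, starts Wed → 5 of (none)
Mar: 31 days, starts Wed → 5 of Wed, Thu, Fri
Apr: 30 days, starts Sat → 5 of Sat, Sun
May: 31 days, starts Mon → 5 of Mon, Tue, Wed ✓
Jun: 30 days, starts Thu → 5 of Thu, Fri
Jul: 31 days, starts Sat → 5 of Sat, Sun, Mon
Aug: 31 days, starts Tue → 5 of Tue, Wed, Thu ✓
Sep: 30 days, starts Fri → 5 of Fri, Sat
Oct: 31 days, starts Sun → 5 of Sun, Mon, Tue ✓
Nov: 30 days, starts Wed → 5 of Wed, Thu
Dec: 31 days, starts Fri → 5 of Fri, Sat, Sun
Months with five Tuesdays: Jan, May, Aug, Oct.

4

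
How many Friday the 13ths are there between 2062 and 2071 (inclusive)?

Friday-the-13ths by year:
2062: Jan, Oct
2063: Apr, Jul
2064: Jun
2065: Feb, Mar, Nov
2066: Aug
2067: May
2068: Jan, Apr, Jul
2069: Sep, Dec
2070: Jun
2071: Feb, Mar, Nov

19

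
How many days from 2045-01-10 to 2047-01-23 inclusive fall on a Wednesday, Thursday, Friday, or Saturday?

425

2045-01-10 is a Tuesday.
That's 744 days from start to end, counting both.
744 = 7 × 106 + 2, so there are 106 full weeks plus 2 extra days.
Each full week contributes 4 days from the set (Wed, Thu, Fri, Sat): 106 × 4 = 424.
The 2 extra days are Tue, Wed — 1 of them qualifies.
Total: 424 + 1 = 425.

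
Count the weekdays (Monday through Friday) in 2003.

261 weekdays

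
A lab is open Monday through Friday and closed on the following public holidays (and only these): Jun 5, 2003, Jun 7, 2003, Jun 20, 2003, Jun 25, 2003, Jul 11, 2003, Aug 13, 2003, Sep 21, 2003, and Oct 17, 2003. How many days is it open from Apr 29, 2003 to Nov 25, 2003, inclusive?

145 working days

Apr 29, 2003 is a Tuesday.
From Apr 29, 2003 to Nov 25, 2003 is 211 days inclusive.
211 = 7 × 30 + 1, so there are 30 full weeks plus 1 extra day.
Each full week contributes 5 weekdays (Mon–Fri): 30 × 5 = 150.
The 1 extra day is Tue — 1 of them qualifies.
Total: 150 + 1 = 151.
Holidays: Jun 5, 2003 (Thu); Jun 7, 2003 (Sat); Jun 20, 2003 (Fri); Jun 25, 2003 (Wed); Jul 11, 2003 (Fri); Aug 13, 2003 (Wed); Sep 21, 2003 (Sun); Oct 17, 2003 (Fri).
6 of the 8 holidays fall on weekdays; the rest are weekends and were already excluded.
Business days: 151 − 6 = 145.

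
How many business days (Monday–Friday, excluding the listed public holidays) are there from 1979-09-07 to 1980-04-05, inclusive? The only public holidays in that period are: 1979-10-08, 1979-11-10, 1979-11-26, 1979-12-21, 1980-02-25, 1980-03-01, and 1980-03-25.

146 business days

1979-09-07 is a Friday.
From 1979-09-07 to 1980-04-05 is 212 days inclusive.
212 = 7 × 30 + 2, so there are 30 full weeks plus 2 extra days.
Each full week contributes 5 weekdays (Mon–Fri): 30 × 5 = 150.
The 2 extra days are Friday, Saturday — 1 of them qualifies.
Total: 150 + 1 = 151.
Holidays: 1979-10-08 (Mon); 1979-11-10 (Sat); 1979-11-26 (Mon); 1979-12-21 (Fri); 1980-02-25 (Mon); 1980-03-01 (Sat); 1980-03-25 (Tue).
5 of the 7 holidays fall on weekdays; the rest are weekends and were already excluded.
Business days: 151 − 5 = 146.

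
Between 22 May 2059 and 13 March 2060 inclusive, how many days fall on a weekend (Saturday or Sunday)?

22 May 2059 is a Thursday.
From 22 May 2059 to 13 March 2060 is 297 days inclusive.
297 = 7 × 42 + 3, so there are 42 full weeks plus 3 extra days.
Each full week contributes 2 weekend days (Sat, Sun): 42 × 2 = 84.
The 3 extra days are Thu, Fri, Sat — 1 of them qualifies.
Total: 84 + 1 = 85.

85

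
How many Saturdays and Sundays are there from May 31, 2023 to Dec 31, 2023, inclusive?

62

May 31, 2023 is a Wednesday.
From May 31, 2023 to Dec 31, 2023 is 215 days inclusive.
215 = 7 × 30 + 5, so there are 30 full weeks plus 5 extra days.
Each full week contributes 2 weekend days (Sat, Sun): 30 × 2 = 60.
The 5 extra days are Wed, Thu, Fri, Sat, Sun — 2 of them qualify.
Total: 60 + 2 = 62.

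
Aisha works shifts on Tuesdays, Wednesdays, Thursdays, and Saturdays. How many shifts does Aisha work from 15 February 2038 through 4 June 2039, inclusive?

272

15 February 2038 is a Monday.
That's 475 days from start to end, counting both.
475 = 7 × 67 + 6, so there are 67 full weeks plus 6 extra days.
Each full week contributes 4 days from the set (Tue, Wed, Thu, Sat): 67 × 4 = 268.
The 6 extra days are Mon, Tue, Wed, Thu, Fri, Sat — 4 of them qualify.
Total: 268 + 4 = 272.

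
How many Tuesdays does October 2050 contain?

4

October 1, 2050 is a Saturday.
That's 31 days from start to end, counting both.
31 = 7 × 4 + 3, so there are 4 full weeks plus 3 extra days.
Each full week contributes one Tuesday: 4 so far.
The 3 extra days are Sat, Sun, Mon — none qualify.
Total: 4 + 0 = 4.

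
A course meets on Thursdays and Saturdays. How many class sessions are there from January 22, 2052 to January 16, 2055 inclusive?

312

January 22, 2052 is a Monday.
That's 1091 days from start to end, counting both.
1091 = 7 × 155 + 6, so there are 155 full weeks plus 6 extra days.
Each full week contributes 2 days from the set (Thu, Sat): 155 × 2 = 310.
The 6 extra days are Mon, Tue, Wed, Thu, Fri, Sat — 2 of them qualify.
Total: 310 + 2 = 312.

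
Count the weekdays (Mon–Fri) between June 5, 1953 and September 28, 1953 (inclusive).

June 5, 1953 is a Friday.
From June 5, 1953 to September 28, 1953 is 116 days inclusive.
116 = 7 × 16 + 4, so there are 16 full weeks plus 4 extra days.
Each full week contributes 5 weekdays (Mon–Fri): 16 × 5 = 80.
The 4 extra days are Fri, Sat, Sun, Mon — 2 of them qualify.
Total: 80 + 2 = 82.

82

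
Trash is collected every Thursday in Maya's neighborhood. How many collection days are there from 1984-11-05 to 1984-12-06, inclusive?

1984-11-05 is a Monday.
The range spans 32 days (inclusive of both endpoints).
32 = 7 × 4 + 4, so there are 4 full weeks plus 4 extra days.
Each full week contributes one Thursday: 4 so far.
The 4 extra days are Monday, Tuesday, Wednesday, Thursday — 1 of them qualifies.
Total: 4 + 1 = 5.

5 Thursdays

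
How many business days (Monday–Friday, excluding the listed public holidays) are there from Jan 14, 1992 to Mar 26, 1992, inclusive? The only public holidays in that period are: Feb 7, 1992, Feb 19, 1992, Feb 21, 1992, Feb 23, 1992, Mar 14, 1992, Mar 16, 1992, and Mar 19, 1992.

Jan 14, 1992 is a Tuesday.
From Jan 14, 1992 to Mar 26, 1992 is 73 days inclusive.
73 = 7 × 10 + 3, so there are 10 full weeks plus 3 extra days.
Each full week contributes 5 weekdays (Mon–Fri): 10 × 5 = 50.
The 3 extra days are Tue, Wed, Thu — 3 of them qualify.
Total: 50 + 3 = 53.
Holidays: Feb 7, 1992 (Fri); Feb 19, 1992 (Wed); Feb 21, 1992 (Fri); Feb 23, 1992 (Sun); Mar 14, 1992 (Sat); Mar 16, 1992 (Mon); Mar 19, 1992 (Thu).
5 of the 7 holidays fall on weekdays; the rest are weekends and were already excluded.
Business days: 53 − 5 = 48.

48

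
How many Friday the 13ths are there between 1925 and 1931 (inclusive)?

Friday-the-13ths by year:
1925: Feb, Mar, Nov
1926: Aug
1927: May
1928: Jan, Apr, Jul
1929: Sep, Dec
1930: Jun
1931: Feb, Mar, Nov

14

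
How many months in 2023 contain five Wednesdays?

A month has five Wednesdays exactly when Wednesday falls within its first (length − 28) days.
Jan: 31 days, starts Sun → 5 of Sun, Mon, Tue
Feb: 28 days, starts Wed → 5 of (none)
Mar: 31 days, starts Wed → 5 of Wed, Thu, Fri ✓
Apr: 30 days, starts Sat → 5 of Sat, Sun
May: 31 days, starts Mon → 5 of Mon, Tue, Wed ✓
Jun: 30 days, starts Thu → 5 of Thu, Fri
Jul: 31 days, starts Sat → 5 of Sat, Sun, Mon
Aug: 31 days, starts Tue → 5 of Tue, Wed, Thu ✓
Sep: 30 days, starts Fri → 5 of Fri, Sat
Oct: 31 days, starts Sun → 5 of Sun, Mon, Tue
Nov: 30 days, starts Wed → 5 of Wed, Thu ✓
Dec: 31 days, starts Fri → 5 of Fri, Sat, Sun
Months with five Wednesdays: Mar, May, Aug, Nov.

4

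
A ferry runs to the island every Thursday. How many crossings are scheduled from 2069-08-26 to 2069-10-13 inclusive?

7 Thursdays

2069-08-26 is a Monday.
From 2069-08-26 to 2069-10-13 is 49 days inclusive.
49 = 7 × 7, so the span is exactly 7 full weeks.
Each full week contributes one Thursday: 7 so far.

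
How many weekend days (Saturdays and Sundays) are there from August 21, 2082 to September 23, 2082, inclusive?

August 21, 2082 is a Friday.
That's 34 days from start to end, counting both.
34 = 7 × 4 + 6, so there are 4 full weeks plus 6 extra days.
Each full week contributes 2 weekend days (Sat, Sun): 4 × 2 = 8.
The 6 extra days are Friday, Saturday, Sunday, Monday, Tuesday, Wednesday — 2 of them qualify.
Total: 8 + 2 = 10.

10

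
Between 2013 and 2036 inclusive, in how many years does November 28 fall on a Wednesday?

Day of week of November 28 in each year:
2013: Thu, 2014: Fri, 2015: Sat, 2016: Mon, 2017: Tue, 2018: Wed ✓, 2019: Thu, 2020: Sat, 2021: Sun, 2022: Mon, 2023: Tue, 2024: Thu, 2025: Fri, 2026: Sat, 2027: Sun, 2028: Tue, 2029: Wed ✓, 2030: Thu, 2031: Fri, 2032: Sun, 2033: Mon, 2034: Tue, 2035: Wed ✓, 2036: Fri
Wednesdays: 2018, 2029, 2035.

3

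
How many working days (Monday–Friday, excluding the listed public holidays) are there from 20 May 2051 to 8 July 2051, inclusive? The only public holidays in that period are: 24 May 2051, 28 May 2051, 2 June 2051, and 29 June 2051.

32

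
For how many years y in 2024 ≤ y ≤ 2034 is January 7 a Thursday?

Day of week of January 7 in each year:
2024: Sun, 2025: Tue, 2026: Wed, 2027: Thu ✓, 2028: Fri, 2029: Sun, 2030: Mon, 2031: Tue, 2032: Wed, 2033: Fri, 2034: Sat
Thursdays: 2027.

1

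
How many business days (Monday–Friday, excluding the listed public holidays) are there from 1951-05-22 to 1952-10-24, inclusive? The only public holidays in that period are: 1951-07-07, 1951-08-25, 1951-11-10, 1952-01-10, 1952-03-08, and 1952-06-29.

1951-05-22 is a Tuesday.
That's 522 days from start to end, counting both.
522 = 7 × 74 + 4, so there are 74 full weeks plus 4 extra days.
Each full week contributes 5 weekdays (Mon–Fri): 74 × 5 = 370.
The 4 extra days are Tue, Wed, Thu, Fri — 4 of them qualify.
Total: 370 + 4 = 374.
Holidays: 1951-07-07 (Sat); 1951-08-25 (Sat); 1951-11-10 (Sat); 1952-01-10 (Thu); 1952-03-08 (Sat); 1952-06-29 (Sun).
1 of the 6 holidays fall on weekdays; the rest are weekends and were already excluded.
Business days: 374 − 1 = 373.

373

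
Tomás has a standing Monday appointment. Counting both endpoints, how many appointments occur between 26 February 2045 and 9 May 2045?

11 Mondays

26 February 2045 is a Sunday.
That's 73 days from start to end, counting both.
73 = 7 × 10 + 3, so there are 10 full weeks plus 3 extra days.
Each full week contributes one Monday: 10 so far.
The 3 extra days are Sun, Mon, Tue — 1 of them qualifies.
Total: 10 + 1 = 11.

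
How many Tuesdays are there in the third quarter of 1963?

13

July 1, 1963 is a Monday.
That's 92 days from start to end, counting both.
92 = 7 × 13 + 1, so there are 13 full weeks plus 1 extra day.
Each full week contributes one Tuesday: 13 so far.
The 1 extra day is Monday — none qualify.
Total: 13 + 0 = 13.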